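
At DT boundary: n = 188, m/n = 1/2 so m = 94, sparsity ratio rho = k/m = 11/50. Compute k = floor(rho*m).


m = 1/2*188 = 94.
rho = 11/50.
rho*m = 11/50*94 = 20.68.
k = floor(20.68) = 20.

20


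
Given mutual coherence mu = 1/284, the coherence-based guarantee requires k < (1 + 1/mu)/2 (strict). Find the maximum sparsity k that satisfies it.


1/mu = 284.
1 + 1/mu = 285.
(1 + 1/mu)/2 = 142.5 is not an integer, so k_max = floor(142.5) = 142.

142


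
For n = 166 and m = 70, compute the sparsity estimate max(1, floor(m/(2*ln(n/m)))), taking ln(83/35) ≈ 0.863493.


n/m = 166/70 = 83/35.
ln(n/m) ≈ 0.863493.
2*ln(n/m) ≈ 1.726986.
m/(2*ln(n/m)) ≈ 70/1.726986 ≈ 40.533.
floor = 40.
k_max = max(1, 40) = 40.

40


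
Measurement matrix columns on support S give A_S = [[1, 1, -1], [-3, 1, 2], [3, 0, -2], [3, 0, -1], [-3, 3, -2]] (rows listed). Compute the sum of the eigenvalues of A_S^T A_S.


Sum of eigenvalues of A_S^T A_S = trace(A_S^T A_S) = sum of squared column norms of A_S.
A_S^T A_S diagonal: [37, 11, 14].
trace = 37 + 11 + 14 = 62.

62


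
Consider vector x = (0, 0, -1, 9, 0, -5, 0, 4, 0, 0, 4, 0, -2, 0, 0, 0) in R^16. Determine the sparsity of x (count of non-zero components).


Non-zero positions: [2, 3, 5, 7, 10, 12].
Sparsity = 6.

6


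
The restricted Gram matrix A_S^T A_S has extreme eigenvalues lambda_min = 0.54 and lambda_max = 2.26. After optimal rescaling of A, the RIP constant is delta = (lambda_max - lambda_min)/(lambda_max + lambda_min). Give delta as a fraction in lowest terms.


lambda_max - lambda_min = 2.26 - 0.54 = 1.72.
lambda_max + lambda_min = 2.26 + 0.54 = 2.80.
delta = 1.72/2.80 = 172/280 = 43/70.

43/70


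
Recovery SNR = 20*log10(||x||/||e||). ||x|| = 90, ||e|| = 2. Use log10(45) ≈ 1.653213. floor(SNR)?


||x||/||e|| = 90/2 = 45.
log10(45) ≈ 1.653213.
20*log10(||x||/||e||) ≈ 20*1.653213 = 33.06426.
floor(33.06426) = 33.

33


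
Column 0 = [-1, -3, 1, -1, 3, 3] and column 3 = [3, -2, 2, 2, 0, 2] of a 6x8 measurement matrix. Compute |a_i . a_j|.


Inner product: -1*3 + -3*-2 + 1*2 + -1*2 + 3*0 + 3*2
Products: [-3, 6, 2, -2, 0, 6]
Sum = 9.
|dot| = 9.

9


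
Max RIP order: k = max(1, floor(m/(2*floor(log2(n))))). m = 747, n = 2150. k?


floor(log2(2150)) = 11.
2*11 = 22.
m/(2*floor(log2(n))) = 747/22 ≈ 33.9545.
floor = 33.
k = max(1, 33) = 33.

33


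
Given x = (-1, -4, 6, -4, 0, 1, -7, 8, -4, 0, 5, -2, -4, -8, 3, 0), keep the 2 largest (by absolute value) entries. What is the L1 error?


Sorted |x_i| descending: [8, 8, 7, 6, 5, 4, 4, 4, 4, 3, 2, 1, 1, 0, 0, 0]
Keep top 2: [8, 8]
Tail entries: [7, 6, 5, 4, 4, 4, 4, 3, 2, 1, 1, 0, 0, 0]
L1 error = sum of tail = 41.

41


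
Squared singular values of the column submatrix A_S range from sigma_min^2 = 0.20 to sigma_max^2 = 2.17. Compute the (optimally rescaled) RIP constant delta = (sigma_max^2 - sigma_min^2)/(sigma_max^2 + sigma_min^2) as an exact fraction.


lambda_max - lambda_min = 2.17 - 0.20 = 1.97.
lambda_max + lambda_min = 2.17 + 0.20 = 2.37.
delta = 1.97/2.37 = 197/237.

197/237


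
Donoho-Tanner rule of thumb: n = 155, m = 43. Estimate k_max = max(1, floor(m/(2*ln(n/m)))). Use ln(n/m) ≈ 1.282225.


n/m = 155/43.
ln(n/m) ≈ 1.282225.
2*ln(n/m) ≈ 2.56445.
m/(2*ln(n/m)) ≈ 43/2.56445 ≈ 16.7677.
floor = 16.
k_max = max(1, 16) = 16.

16


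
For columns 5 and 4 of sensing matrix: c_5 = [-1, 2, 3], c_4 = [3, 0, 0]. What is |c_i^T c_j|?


Inner product: -1*3 + 2*0 + 3*0
Products: [-3, 0, 0]
Sum = -3.
|dot| = 3.

3


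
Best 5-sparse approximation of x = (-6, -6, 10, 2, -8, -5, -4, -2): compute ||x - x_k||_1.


Sorted |x_i| descending: [10, 8, 6, 6, 5, 4, 2, 2]
Keep top 5: [10, 8, 6, 6, 5]
Tail entries: [4, 2, 2]
L1 error = sum of tail = 8.

8


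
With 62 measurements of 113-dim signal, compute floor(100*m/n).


100*m/n = 100*62/113 ≈ 54.8673.
floor = 54.

54


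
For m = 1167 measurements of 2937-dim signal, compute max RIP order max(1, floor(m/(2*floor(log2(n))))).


floor(log2(2937)) = 11.
2*11 = 22.
m/(2*floor(log2(n))) = 1167/22 ≈ 53.0455.
floor = 53.
k = max(1, 53) = 53.

53


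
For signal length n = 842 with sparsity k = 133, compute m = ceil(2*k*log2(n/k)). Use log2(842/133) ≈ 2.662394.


log2(n/k) = log2(842/133) ≈ 2.662394.
2*k*log2(n/k) ≈ 2*133*2.662394 = 708.196804.
m = ceil(708.196804) = 709.

709


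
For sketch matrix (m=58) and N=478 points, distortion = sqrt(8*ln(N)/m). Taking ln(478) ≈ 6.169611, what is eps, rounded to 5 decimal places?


ln(478) ≈ 6.169611.
8*ln(N)/m ≈ 8*6.169611/58 ≈ 0.85098083.
eps = sqrt(0.85098083) ≈ 0.9224862 ≈ 0.92249.

0.92249


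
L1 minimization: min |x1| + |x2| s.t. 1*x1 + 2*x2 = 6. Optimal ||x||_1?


Axis intercepts:
  x1 = 6, x2 = 0: L1 = 6
  x1 = 0, x2 = 3: L1 = 3
x* = (0, 3)
||x*||_1 = 3.

3


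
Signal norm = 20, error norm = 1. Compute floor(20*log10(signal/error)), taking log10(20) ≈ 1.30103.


||x||/||e|| = 20/1 = 20.
log10(20) ≈ 1.30103.
20*log10(||x||/||e||) ≈ 20*1.30103 = 26.0206.
floor(26.0206) = 26.

26


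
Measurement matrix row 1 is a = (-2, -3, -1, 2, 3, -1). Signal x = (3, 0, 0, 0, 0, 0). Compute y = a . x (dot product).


Non-zero terms: ['-2*3']
Products: [-6]
y = sum = -6.

-6


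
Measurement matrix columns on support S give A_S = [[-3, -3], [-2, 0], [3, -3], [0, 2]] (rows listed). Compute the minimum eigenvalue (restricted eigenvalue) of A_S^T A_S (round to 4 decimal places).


A_S^T A_S = [[22, 0], [0, 22]].
trace = 44.
det = 484.
disc = trace^2 - 4*det = 1936 - 4*484 = 0.
sqrt(0) = 0.
lam_min = (44 - 0)/2 = 22 = 22.0000.

22.0000


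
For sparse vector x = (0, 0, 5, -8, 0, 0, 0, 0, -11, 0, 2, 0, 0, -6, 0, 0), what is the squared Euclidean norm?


Non-zero entries: [(2, 5), (3, -8), (8, -11), (10, 2), (13, -6)]
Squares: [25, 64, 121, 4, 36]
||x||_2^2 = sum = 250.

250


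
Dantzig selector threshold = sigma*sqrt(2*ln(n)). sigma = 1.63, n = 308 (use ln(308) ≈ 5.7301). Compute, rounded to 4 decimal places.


ln(308) ≈ 5.7301.
2*ln(n) ≈ 11.4602.
sqrt(2*ln(n)) ≈ sqrt(11.4602) ≈ 3.385292.
threshold ≈ 1.63*3.385292 = 5.51802596 ≈ 5.5180.

5.5180


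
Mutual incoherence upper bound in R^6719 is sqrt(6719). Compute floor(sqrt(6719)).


81^2 = 6561 <= 6719 < 6724 = 82^2, so 81 <= sqrt(6719) < 82.
floor(sqrt(6719)) = 81.

81


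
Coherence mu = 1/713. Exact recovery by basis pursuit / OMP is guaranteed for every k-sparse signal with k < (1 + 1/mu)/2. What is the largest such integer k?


1/mu = 713.
1 + 1/mu = 714.
(1 + 1/mu)/2 = 357 is an integer and the inequality is strict, so k_max = 357 - 1 = 356.

356


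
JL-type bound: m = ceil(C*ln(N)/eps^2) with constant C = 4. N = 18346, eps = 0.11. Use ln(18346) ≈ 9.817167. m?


ln(18346) ≈ 9.817167.
eps^2 = 0.11^2 = 0.0121.
C*ln(N)/eps^2 ≈ 4*9.817167/0.0121 ≈ 3245.3445.
m = ceil(3245.3445) = 3246.

3246


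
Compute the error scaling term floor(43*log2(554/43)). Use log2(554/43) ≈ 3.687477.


log2(n/k) = log2(554/43) ≈ 3.687477.
k*log2(n/k) ≈ 43*3.687477 = 158.561511.
floor(158.561511) = 158.

158


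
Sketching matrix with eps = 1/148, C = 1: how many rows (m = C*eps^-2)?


1/eps = 148.
(1/eps)^2 = 21904.
m = 1*21904 = 21904.

21904


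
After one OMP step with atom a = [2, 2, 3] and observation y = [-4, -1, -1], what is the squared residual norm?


a^T a = 17.
a^T y = -13.
coeff = -13/17 = -13/17.
||r||^2 = 137/17.

137/17


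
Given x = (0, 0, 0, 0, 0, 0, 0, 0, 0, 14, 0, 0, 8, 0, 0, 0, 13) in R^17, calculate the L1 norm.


Non-zero entries: [(9, 14), (12, 8), (16, 13)]
Absolute values: [14, 8, 13]
||x||_1 = sum = 35.

35


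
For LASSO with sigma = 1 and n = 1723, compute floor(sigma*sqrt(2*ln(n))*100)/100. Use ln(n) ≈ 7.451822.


ln(1723) ≈ 7.451822.
2*ln(n) ≈ 14.903644.
sqrt(2*ln(n)) ≈ sqrt(14.903644) ≈ 3.860524.
lambda ≈ 1*3.860524 = 3.860524.
floor(lambda*100)/100 = 3.86.

3.86


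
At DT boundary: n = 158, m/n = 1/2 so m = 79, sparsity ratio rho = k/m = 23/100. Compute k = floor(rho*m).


m = 1/2*158 = 79.
rho = 23/100.
rho*m = 23/100*79 = 18.17.
k = floor(18.17) = 18.

18


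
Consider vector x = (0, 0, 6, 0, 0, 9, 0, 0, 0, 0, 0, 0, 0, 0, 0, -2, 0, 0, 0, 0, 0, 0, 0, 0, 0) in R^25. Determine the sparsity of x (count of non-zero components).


Non-zero positions: [2, 5, 15].
Sparsity = 3.

3


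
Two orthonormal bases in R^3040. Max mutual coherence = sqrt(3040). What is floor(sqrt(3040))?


55^2 = 3025 <= 3040 < 3136 = 56^2, so 55 <= sqrt(3040) < 56.
floor(sqrt(3040)) = 55.

55


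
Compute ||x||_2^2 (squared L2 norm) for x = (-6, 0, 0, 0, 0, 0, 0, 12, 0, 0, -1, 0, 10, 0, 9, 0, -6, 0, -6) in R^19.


Non-zero entries: [(0, -6), (7, 12), (10, -1), (12, 10), (14, 9), (16, -6), (18, -6)]
Squares: [36, 144, 1, 100, 81, 36, 36]
||x||_2^2 = sum = 434.

434


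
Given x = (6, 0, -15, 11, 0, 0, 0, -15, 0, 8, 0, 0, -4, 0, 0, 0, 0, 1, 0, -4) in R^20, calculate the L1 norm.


Non-zero entries: [(0, 6), (2, -15), (3, 11), (7, -15), (9, 8), (12, -4), (17, 1), (19, -4)]
Absolute values: [6, 15, 11, 15, 8, 4, 1, 4]
||x||_1 = sum = 64.

64


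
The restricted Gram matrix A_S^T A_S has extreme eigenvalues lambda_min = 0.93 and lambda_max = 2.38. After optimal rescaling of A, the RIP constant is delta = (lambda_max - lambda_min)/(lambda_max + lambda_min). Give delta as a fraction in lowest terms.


lambda_max - lambda_min = 2.38 - 0.93 = 1.45.
lambda_max + lambda_min = 2.38 + 0.93 = 3.31.
delta = 1.45/3.31 = 145/331.

145/331


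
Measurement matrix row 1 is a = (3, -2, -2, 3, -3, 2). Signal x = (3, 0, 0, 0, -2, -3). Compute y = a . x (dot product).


Non-zero terms: ['3*3', '-3*-2', '2*-3']
Products: [9, 6, -6]
y = sum = 9.

9


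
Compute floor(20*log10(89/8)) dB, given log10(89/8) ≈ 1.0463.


||x||/||e|| = 89/8.
log10(89/8) ≈ 1.0463.
20*log10(||x||/||e||) ≈ 20*1.0463 = 20.926.
floor(20.926) = 20.

20


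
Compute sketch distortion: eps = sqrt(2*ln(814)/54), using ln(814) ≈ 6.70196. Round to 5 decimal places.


ln(814) ≈ 6.70196.
2*ln(N)/m ≈ 2*6.70196/54 ≈ 0.24822074.
eps = sqrt(0.24822074) ≈ 0.4982176 ≈ 0.49822.

0.49822


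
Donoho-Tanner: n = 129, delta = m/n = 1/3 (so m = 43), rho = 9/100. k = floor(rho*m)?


m = 1/3*129 = 43.
rho = 9/100.
rho*m = 9/100*43 = 3.87.
k = floor(3.87) = 3.

3


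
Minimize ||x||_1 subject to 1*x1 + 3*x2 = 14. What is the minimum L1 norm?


Axis intercepts:
  x1 = 14, x2 = 0: L1 = 14
  x1 = 0, x2 = 14/3: L1 = 14/3
x* = (0, 14/3)
||x*||_1 = 14/3.

14/3


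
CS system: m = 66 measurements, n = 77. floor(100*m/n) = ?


100*m/n = 100*66/77 ≈ 85.7143.
floor = 85.

85


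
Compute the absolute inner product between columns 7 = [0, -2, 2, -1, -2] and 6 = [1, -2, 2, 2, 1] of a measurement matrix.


Inner product: 0*1 + -2*-2 + 2*2 + -1*2 + -2*1
Products: [0, 4, 4, -2, -2]
Sum = 4.
|dot| = 4.

4


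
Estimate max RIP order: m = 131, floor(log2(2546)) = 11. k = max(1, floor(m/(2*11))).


floor(log2(2546)) = 11.
2*11 = 22.
m/(2*floor(log2(n))) = 131/22 ≈ 5.9545.
floor = 5.
k = max(1, 5) = 5.

5


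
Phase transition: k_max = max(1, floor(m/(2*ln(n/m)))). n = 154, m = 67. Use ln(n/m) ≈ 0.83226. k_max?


n/m = 154/67.
ln(n/m) ≈ 0.83226.
2*ln(n/m) ≈ 1.66452.
m/(2*ln(n/m)) ≈ 67/1.66452 ≈ 40.2518.
floor = 40.
k_max = max(1, 40) = 40.

40


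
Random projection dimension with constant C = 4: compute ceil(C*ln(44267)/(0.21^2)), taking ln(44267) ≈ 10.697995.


ln(44267) ≈ 10.697995.
eps^2 = 0.21^2 = 0.0441.
C*ln(N)/eps^2 ≈ 4*10.697995/0.0441 ≈ 970.3397.
m = ceil(970.3397) = 971.

971


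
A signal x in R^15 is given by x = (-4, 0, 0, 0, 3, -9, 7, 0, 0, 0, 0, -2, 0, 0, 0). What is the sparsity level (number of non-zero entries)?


Non-zero positions: [0, 4, 5, 6, 11].
Sparsity = 5.

5


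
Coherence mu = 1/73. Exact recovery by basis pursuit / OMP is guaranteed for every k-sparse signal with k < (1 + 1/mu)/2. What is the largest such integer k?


1/mu = 73.
1 + 1/mu = 74.
(1 + 1/mu)/2 = 37 is an integer and the inequality is strict, so k_max = 37 - 1 = 36.

36


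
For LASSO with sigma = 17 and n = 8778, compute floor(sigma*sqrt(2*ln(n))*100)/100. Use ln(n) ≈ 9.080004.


ln(8778) ≈ 9.080004.
2*ln(n) ≈ 18.160008.
sqrt(2*ln(n)) ≈ sqrt(18.160008) ≈ 4.261456.
lambda ≈ 17*4.261456 = 72.444752.
floor(lambda*100)/100 = 72.44.

72.44


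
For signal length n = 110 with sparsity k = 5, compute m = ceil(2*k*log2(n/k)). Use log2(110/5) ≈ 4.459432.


log2(n/k) = log2(110/5) ≈ 4.459432.
2*k*log2(n/k) ≈ 2*5*4.459432 = 44.59432.
m = ceil(44.59432) = 45.

45


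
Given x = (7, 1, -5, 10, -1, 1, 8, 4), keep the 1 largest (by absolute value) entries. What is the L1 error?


Sorted |x_i| descending: [10, 8, 7, 5, 4, 1, 1, 1]
Keep top 1: [10]
Tail entries: [8, 7, 5, 4, 1, 1, 1]
L1 error = sum of tail = 27.

27


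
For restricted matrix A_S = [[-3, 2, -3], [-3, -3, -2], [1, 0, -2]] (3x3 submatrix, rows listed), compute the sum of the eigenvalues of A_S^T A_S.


Sum of eigenvalues of A_S^T A_S = trace(A_S^T A_S) = sum of squared column norms of A_S.
A_S^T A_S diagonal: [19, 13, 17].
trace = 19 + 13 + 17 = 49.

49


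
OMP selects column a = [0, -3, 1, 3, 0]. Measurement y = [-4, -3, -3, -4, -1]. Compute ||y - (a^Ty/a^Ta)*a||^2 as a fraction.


a^T a = 19.
a^T y = -6.
coeff = -6/19 = -6/19.
||r||^2 = 933/19.

933/19


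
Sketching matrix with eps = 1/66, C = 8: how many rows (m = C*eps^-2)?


1/eps = 66.
(1/eps)^2 = 4356.
m = 8*4356 = 34848.

34848


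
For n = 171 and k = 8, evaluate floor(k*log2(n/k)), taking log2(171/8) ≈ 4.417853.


log2(n/k) = log2(171/8) ≈ 4.417853.
k*log2(n/k) ≈ 8*4.417853 = 35.342824.
floor(35.342824) = 35.

35


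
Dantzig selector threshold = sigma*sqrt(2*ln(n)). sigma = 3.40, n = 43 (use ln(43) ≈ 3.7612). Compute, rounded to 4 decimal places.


ln(43) ≈ 3.7612.
2*ln(n) ≈ 7.5224.
sqrt(2*ln(n)) ≈ sqrt(7.5224) ≈ 2.742699.
threshold ≈ 3.40*2.742699 = 9.3251766 ≈ 9.3252.

9.3252


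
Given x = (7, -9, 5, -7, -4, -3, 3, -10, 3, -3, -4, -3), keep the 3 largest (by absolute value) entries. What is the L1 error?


Sorted |x_i| descending: [10, 9, 7, 7, 5, 4, 4, 3, 3, 3, 3, 3]
Keep top 3: [10, 9, 7]
Tail entries: [7, 5, 4, 4, 3, 3, 3, 3, 3]
L1 error = sum of tail = 35.

35


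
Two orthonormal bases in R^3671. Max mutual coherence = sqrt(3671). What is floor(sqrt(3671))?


60^2 = 3600 <= 3671 < 3721 = 61^2, so 60 <= sqrt(3671) < 61.
floor(sqrt(3671)) = 60.

60


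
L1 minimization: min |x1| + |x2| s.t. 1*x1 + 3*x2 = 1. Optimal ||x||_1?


Axis intercepts:
  x1 = 1, x2 = 0: L1 = 1
  x1 = 0, x2 = 1/3: L1 = 1/3
x* = (0, 1/3)
||x*||_1 = 1/3.

1/3


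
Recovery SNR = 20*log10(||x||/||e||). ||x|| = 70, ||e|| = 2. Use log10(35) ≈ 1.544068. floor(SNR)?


||x||/||e|| = 70/2 = 35.
log10(35) ≈ 1.544068.
20*log10(||x||/||e||) ≈ 20*1.544068 = 30.88136.
floor(30.88136) = 30.

30


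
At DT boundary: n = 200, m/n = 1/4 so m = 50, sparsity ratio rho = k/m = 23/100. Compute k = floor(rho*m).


m = 1/4*200 = 50.
rho = 23/100.
rho*m = 23/100*50 = 11.5.
k = floor(11.5) = 11.

11


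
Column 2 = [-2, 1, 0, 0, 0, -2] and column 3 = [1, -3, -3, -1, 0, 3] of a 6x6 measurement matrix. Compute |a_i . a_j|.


Inner product: -2*1 + 1*-3 + 0*-3 + 0*-1 + 0*0 + -2*3
Products: [-2, -3, 0, 0, 0, -6]
Sum = -11.
|dot| = 11.

11


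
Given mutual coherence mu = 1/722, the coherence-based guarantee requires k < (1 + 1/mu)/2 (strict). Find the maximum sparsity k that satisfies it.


1/mu = 722.
1 + 1/mu = 723.
(1 + 1/mu)/2 = 361.5 is not an integer, so k_max = floor(361.5) = 361.

361


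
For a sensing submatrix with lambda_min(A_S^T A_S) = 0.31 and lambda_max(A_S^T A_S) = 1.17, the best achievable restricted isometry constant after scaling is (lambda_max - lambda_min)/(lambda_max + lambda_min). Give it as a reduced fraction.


lambda_max - lambda_min = 1.17 - 0.31 = 0.86.
lambda_max + lambda_min = 1.17 + 0.31 = 1.48.
delta = 0.86/1.48 = 86/148 = 43/74.

43/74


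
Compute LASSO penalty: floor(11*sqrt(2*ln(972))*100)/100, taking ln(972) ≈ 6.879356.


ln(972) ≈ 6.879356.
2*ln(n) ≈ 13.758712.
sqrt(2*ln(n)) ≈ sqrt(13.758712) ≈ 3.709274.
lambda ≈ 11*3.709274 = 40.802014.
floor(lambda*100)/100 = 40.80.

40.80


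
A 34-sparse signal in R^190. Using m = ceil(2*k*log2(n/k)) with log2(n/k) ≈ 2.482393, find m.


log2(n/k) = log2(190/34) ≈ 2.482393.
2*k*log2(n/k) ≈ 2*34*2.482393 = 168.802724.
m = ceil(168.802724) = 169.

169


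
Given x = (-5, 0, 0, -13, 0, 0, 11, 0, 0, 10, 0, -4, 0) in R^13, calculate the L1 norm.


Non-zero entries: [(0, -5), (3, -13), (6, 11), (9, 10), (11, -4)]
Absolute values: [5, 13, 11, 10, 4]
||x||_1 = sum = 43.

43


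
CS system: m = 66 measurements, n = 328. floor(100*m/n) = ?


100*m/n = 100*66/328 ≈ 20.122.
floor = 20.

20


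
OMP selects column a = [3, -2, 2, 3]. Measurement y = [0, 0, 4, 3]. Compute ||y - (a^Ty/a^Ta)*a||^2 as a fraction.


a^T a = 26.
a^T y = 17.
coeff = 17/26 = 17/26.
||r||^2 = 361/26.

361/26


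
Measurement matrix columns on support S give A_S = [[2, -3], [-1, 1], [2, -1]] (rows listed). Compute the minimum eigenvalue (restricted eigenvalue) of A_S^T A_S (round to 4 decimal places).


A_S^T A_S = [[9, -9], [-9, 11]].
trace = 20.
det = 18.
disc = trace^2 - 4*det = 400 - 4*18 = 328.
sqrt(328) ≈ 18.110770.
lam_min = (20 - sqrt(328))/2 ≈ (20 - 18.110770)/2 = 0.944615 ≈ 0.9446.

0.9446


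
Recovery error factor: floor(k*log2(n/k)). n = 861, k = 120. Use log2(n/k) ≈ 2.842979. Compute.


log2(n/k) = log2(861/120) ≈ 2.842979.
k*log2(n/k) ≈ 120*2.842979 = 341.15748.
floor(341.15748) = 341.

341


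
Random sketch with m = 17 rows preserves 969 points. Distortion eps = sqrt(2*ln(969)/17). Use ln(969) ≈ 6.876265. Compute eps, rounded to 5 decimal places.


ln(969) ≈ 6.876265.
2*ln(N)/m ≈ 2*6.876265/17 ≈ 0.80897235.
eps = sqrt(0.80897235) ≈ 0.8994289 ≈ 0.89943.

0.89943


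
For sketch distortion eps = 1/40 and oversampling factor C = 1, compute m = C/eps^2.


1/eps = 40.
(1/eps)^2 = 1600.
m = 1*1600 = 1600.

1600


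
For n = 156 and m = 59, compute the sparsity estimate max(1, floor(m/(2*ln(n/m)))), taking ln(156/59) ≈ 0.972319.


n/m = 156/59.
ln(n/m) ≈ 0.972319.
2*ln(n/m) ≈ 1.944638.
m/(2*ln(n/m)) ≈ 59/1.944638 ≈ 30.3398.
floor = 30.
k_max = max(1, 30) = 30.

30


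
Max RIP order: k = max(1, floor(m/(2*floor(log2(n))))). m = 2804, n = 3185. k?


floor(log2(3185)) = 11.
2*11 = 22.
m/(2*floor(log2(n))) = 2804/22 ≈ 127.4545.
floor = 127.
k = max(1, 127) = 127.

127


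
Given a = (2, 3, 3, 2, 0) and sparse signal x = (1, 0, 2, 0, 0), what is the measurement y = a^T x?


Non-zero terms: ['2*1', '3*2']
Products: [2, 6]
y = sum = 8.

8


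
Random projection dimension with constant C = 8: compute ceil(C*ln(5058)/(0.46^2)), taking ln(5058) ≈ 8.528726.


ln(5058) ≈ 8.528726.
eps^2 = 0.46^2 = 0.2116.
C*ln(N)/eps^2 ≈ 8*8.528726/0.2116 ≈ 322.4471.
m = ceil(322.4471) = 323.

323


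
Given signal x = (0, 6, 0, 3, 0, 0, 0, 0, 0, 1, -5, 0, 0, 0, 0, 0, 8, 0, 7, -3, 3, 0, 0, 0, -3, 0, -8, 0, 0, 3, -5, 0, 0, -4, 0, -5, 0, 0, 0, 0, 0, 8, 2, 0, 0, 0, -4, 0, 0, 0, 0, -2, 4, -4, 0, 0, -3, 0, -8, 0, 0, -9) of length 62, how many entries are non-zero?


Non-zero positions: [1, 3, 9, 10, 16, 18, 19, 20, 24, 26, 29, 30, 33, 35, 41, 42, 46, 51, 52, 53, 56, 58, 61].
Sparsity = 23.

23


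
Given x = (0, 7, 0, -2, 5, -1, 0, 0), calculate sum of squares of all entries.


Non-zero entries: [(1, 7), (3, -2), (4, 5), (5, -1)]
Squares: [49, 4, 25, 1]
||x||_2^2 = sum = 79.

79


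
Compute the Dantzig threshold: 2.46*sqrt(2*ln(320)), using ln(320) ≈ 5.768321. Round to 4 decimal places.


ln(320) ≈ 5.768321.
2*ln(n) ≈ 11.536642.
sqrt(2*ln(n)) ≈ sqrt(11.536642) ≈ 3.396563.
threshold ≈ 2.46*3.396563 = 8.35554498 ≈ 8.3555.

8.3555


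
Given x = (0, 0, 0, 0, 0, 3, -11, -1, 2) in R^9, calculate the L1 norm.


Non-zero entries: [(5, 3), (6, -11), (7, -1), (8, 2)]
Absolute values: [3, 11, 1, 2]
||x||_1 = sum = 17.

17


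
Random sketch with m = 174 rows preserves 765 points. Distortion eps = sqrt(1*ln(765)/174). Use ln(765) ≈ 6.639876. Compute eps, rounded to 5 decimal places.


ln(765) ≈ 6.639876.
1*ln(N)/m ≈ 1*6.639876/174 ≈ 0.03816021.
eps = sqrt(0.03816021) ≈ 0.1953464 ≈ 0.19535.

0.19535


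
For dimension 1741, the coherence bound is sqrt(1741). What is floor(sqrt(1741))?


41^2 = 1681 <= 1741 < 1764 = 42^2, so 41 <= sqrt(1741) < 42.
floor(sqrt(1741)) = 41.

41


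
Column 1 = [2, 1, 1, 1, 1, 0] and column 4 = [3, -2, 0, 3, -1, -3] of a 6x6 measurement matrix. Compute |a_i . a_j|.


Inner product: 2*3 + 1*-2 + 1*0 + 1*3 + 1*-1 + 0*-3
Products: [6, -2, 0, 3, -1, 0]
Sum = 6.
|dot| = 6.

6


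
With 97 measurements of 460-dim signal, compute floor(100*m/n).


100*m/n = 100*97/460 ≈ 21.087.
floor = 21.

21


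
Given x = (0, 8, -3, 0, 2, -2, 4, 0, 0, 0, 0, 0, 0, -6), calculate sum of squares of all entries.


Non-zero entries: [(1, 8), (2, -3), (4, 2), (5, -2), (6, 4), (13, -6)]
Squares: [64, 9, 4, 4, 16, 36]
||x||_2^2 = sum = 133.

133


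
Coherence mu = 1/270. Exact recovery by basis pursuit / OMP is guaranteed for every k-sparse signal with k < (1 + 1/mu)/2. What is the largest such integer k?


1/mu = 270.
1 + 1/mu = 271.
(1 + 1/mu)/2 = 135.5 is not an integer, so k_max = floor(135.5) = 135.

135


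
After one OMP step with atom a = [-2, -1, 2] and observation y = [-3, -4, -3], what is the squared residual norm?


a^T a = 9.
a^T y = 4.
coeff = 4/9 = 4/9.
||r||^2 = 290/9.

290/9


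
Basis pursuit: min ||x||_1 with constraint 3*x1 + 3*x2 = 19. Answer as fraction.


Axis intercepts:
  x1 = 19/3, x2 = 0: L1 = 19/3
  x1 = 0, x2 = 19/3: L1 = 19/3
x* = (19/3, 0)
||x*||_1 = 19/3.

19/3


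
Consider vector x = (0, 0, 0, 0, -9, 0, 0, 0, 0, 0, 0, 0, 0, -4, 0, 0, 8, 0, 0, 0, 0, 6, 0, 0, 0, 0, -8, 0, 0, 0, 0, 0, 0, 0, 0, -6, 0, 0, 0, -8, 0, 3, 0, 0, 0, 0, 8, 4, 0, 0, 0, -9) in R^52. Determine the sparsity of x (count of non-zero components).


Non-zero positions: [4, 13, 16, 21, 26, 35, 39, 41, 46, 47, 51].
Sparsity = 11.

11


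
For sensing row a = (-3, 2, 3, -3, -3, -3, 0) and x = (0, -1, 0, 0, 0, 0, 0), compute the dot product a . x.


Non-zero terms: ['2*-1']
Products: [-2]
y = sum = -2.

-2


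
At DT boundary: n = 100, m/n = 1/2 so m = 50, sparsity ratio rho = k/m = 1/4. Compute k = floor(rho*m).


m = 1/2*100 = 50.
rho = 1/4.
rho*m = 1/4*50 = 12.5.
k = floor(12.5) = 12.

12


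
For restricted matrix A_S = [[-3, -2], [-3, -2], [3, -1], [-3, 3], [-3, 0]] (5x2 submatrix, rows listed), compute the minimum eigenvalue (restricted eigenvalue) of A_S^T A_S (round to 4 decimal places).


A_S^T A_S = [[45, 0], [0, 18]].
trace = 63.
det = 810.
disc = trace^2 - 4*det = 3969 - 4*810 = 729.
sqrt(729) = 27.
lam_min = (63 - 27)/2 = 18 = 18.0000.

18.0000


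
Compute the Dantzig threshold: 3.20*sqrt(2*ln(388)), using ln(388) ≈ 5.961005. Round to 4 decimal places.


ln(388) ≈ 5.961005.
2*ln(n) ≈ 11.92201.
sqrt(2*ln(n)) ≈ sqrt(11.92201) ≈ 3.452826.
threshold ≈ 3.20*3.452826 = 11.0490432 ≈ 11.0490.

11.0490


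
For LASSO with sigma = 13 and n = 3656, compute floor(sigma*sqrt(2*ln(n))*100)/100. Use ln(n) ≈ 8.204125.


ln(3656) ≈ 8.204125.
2*ln(n) ≈ 16.40825.
sqrt(2*ln(n)) ≈ sqrt(16.40825) ≈ 4.05071.
lambda ≈ 13*4.05071 = 52.65923.
floor(lambda*100)/100 = 52.65.

52.65


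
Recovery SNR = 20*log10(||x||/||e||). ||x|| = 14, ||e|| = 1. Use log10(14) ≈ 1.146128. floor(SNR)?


||x||/||e|| = 14/1 = 14.
log10(14) ≈ 1.146128.
20*log10(||x||/||e||) ≈ 20*1.146128 = 22.92256.
floor(22.92256) = 22.

22


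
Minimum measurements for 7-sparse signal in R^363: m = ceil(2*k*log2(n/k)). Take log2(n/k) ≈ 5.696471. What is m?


log2(n/k) = log2(363/7) ≈ 5.696471.
2*k*log2(n/k) ≈ 2*7*5.696471 = 79.750594.
m = ceil(79.750594) = 80.

80


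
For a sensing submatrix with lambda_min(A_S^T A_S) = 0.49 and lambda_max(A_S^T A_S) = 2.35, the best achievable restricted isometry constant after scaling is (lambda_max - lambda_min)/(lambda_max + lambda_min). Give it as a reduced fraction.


lambda_max - lambda_min = 2.35 - 0.49 = 1.86.
lambda_max + lambda_min = 2.35 + 0.49 = 2.84.
delta = 1.86/2.84 = 186/284 = 93/142.

93/142


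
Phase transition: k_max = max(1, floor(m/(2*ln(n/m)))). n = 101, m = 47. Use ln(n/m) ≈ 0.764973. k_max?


n/m = 101/47.
ln(n/m) ≈ 0.764973.
2*ln(n/m) ≈ 1.529946.
m/(2*ln(n/m)) ≈ 47/1.529946 ≈ 30.72.
floor = 30.
k_max = max(1, 30) = 30.

30


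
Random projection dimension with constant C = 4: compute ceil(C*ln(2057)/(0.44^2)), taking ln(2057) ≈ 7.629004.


ln(2057) ≈ 7.629004.
eps^2 = 0.44^2 = 0.1936.
C*ln(N)/eps^2 ≈ 4*7.629004/0.1936 ≈ 157.624.
m = ceil(157.624) = 158.

158


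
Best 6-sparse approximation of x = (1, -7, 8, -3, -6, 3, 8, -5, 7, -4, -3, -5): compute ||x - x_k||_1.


Sorted |x_i| descending: [8, 8, 7, 7, 6, 5, 5, 4, 3, 3, 3, 1]
Keep top 6: [8, 8, 7, 7, 6, 5]
Tail entries: [5, 4, 3, 3, 3, 1]
L1 error = sum of tail = 19.

19


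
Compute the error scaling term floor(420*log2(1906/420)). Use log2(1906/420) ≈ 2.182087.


log2(n/k) = log2(1906/420) ≈ 2.182087.
k*log2(n/k) ≈ 420*2.182087 = 916.47654.
floor(916.47654) = 916.

916


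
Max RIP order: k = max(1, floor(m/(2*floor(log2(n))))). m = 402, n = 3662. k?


floor(log2(3662)) = 11.
2*11 = 22.
m/(2*floor(log2(n))) = 402/22 ≈ 18.2727.
floor = 18.
k = max(1, 18) = 18.

18


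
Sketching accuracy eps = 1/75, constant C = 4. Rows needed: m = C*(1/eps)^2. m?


1/eps = 75.
(1/eps)^2 = 5625.
m = 4*5625 = 22500.

22500


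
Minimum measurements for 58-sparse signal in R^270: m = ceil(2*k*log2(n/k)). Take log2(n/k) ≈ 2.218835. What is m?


log2(n/k) = log2(270/58) ≈ 2.218835.
2*k*log2(n/k) ≈ 2*58*2.218835 = 257.38486.
m = ceil(257.38486) = 258.

258


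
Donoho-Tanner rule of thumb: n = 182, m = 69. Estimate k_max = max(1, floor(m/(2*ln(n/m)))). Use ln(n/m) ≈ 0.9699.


n/m = 182/69.
ln(n/m) ≈ 0.9699.
2*ln(n/m) ≈ 1.9398.
m/(2*ln(n/m)) ≈ 69/1.9398 ≈ 35.5707.
floor = 35.
k_max = max(1, 35) = 35.

35


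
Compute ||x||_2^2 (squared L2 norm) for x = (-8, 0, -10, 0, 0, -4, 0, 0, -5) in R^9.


Non-zero entries: [(0, -8), (2, -10), (5, -4), (8, -5)]
Squares: [64, 100, 16, 25]
||x||_2^2 = sum = 205.

205


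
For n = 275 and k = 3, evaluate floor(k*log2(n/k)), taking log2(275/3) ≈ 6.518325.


log2(n/k) = log2(275/3) ≈ 6.518325.
k*log2(n/k) ≈ 3*6.518325 = 19.554975.
floor(19.554975) = 19.

19


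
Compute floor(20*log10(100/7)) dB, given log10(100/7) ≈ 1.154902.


||x||/||e|| = 100/7.
log10(100/7) ≈ 1.154902.
20*log10(||x||/||e||) ≈ 20*1.154902 = 23.09804.
floor(23.09804) = 23.

23


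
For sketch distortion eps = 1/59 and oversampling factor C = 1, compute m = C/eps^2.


1/eps = 59.
(1/eps)^2 = 3481.
m = 1*3481 = 3481.

3481


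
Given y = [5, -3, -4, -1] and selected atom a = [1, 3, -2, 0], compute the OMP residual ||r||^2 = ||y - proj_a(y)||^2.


a^T a = 14.
a^T y = 4.
coeff = 4/14 = 2/7.
||r||^2 = 349/7.

349/7


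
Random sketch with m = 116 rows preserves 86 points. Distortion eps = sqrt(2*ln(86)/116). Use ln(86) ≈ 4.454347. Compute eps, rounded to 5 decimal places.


ln(86) ≈ 4.454347.
2*ln(N)/m ≈ 2*4.454347/116 ≈ 0.07679909.
eps = sqrt(0.07679909) ≈ 0.2771265 ≈ 0.27713.

0.27713


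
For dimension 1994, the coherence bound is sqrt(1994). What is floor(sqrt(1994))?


44^2 = 1936 <= 1994 < 2025 = 45^2, so 44 <= sqrt(1994) < 45.
floor(sqrt(1994)) = 44.

44


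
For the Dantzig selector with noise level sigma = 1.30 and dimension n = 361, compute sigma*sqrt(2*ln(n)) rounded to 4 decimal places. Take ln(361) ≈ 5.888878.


ln(361) ≈ 5.888878.
2*ln(n) ≈ 11.777756.
sqrt(2*ln(n)) ≈ sqrt(11.777756) ≈ 3.431874.
threshold ≈ 1.30*3.431874 = 4.4614362 ≈ 4.4614.

4.4614


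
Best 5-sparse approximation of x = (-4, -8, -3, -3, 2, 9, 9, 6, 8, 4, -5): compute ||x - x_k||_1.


Sorted |x_i| descending: [9, 9, 8, 8, 6, 5, 4, 4, 3, 3, 2]
Keep top 5: [9, 9, 8, 8, 6]
Tail entries: [5, 4, 4, 3, 3, 2]
L1 error = sum of tail = 21.

21


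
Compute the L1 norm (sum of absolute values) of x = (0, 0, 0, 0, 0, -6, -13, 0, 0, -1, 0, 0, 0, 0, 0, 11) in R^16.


Non-zero entries: [(5, -6), (6, -13), (9, -1), (15, 11)]
Absolute values: [6, 13, 1, 11]
||x||_1 = sum = 31.

31


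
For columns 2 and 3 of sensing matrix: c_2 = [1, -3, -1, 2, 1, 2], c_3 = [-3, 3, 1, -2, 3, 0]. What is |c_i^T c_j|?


Inner product: 1*-3 + -3*3 + -1*1 + 2*-2 + 1*3 + 2*0
Products: [-3, -9, -1, -4, 3, 0]
Sum = -14.
|dot| = 14.

14


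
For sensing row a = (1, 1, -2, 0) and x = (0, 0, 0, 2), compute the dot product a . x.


Non-zero terms: ['0*2']
Products: [0]
y = sum = 0.

0


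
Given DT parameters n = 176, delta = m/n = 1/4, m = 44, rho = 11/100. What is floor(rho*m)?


m = 1/4*176 = 44.
rho = 11/100.
rho*m = 11/100*44 = 4.84.
k = floor(4.84) = 4.

4


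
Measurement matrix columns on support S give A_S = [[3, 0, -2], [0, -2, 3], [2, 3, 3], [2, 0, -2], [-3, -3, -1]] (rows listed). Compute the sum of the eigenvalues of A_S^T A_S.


Sum of eigenvalues of A_S^T A_S = trace(A_S^T A_S) = sum of squared column norms of A_S.
A_S^T A_S diagonal: [26, 22, 27].
trace = 26 + 22 + 27 = 75.

75


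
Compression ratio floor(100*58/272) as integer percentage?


100*m/n = 100*58/272 ≈ 21.3235.
floor = 21.

21


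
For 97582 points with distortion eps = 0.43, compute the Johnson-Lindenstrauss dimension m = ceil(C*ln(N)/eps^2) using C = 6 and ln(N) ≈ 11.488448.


ln(97582) ≈ 11.488448.
eps^2 = 0.43^2 = 0.1849.
C*ln(N)/eps^2 ≈ 6*11.488448/0.1849 ≈ 372.7998.
m = ceil(372.7998) = 373.

373


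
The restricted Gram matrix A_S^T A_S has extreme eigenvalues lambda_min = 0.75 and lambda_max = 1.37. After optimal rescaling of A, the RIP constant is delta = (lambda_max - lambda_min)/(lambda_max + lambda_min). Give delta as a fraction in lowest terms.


lambda_max - lambda_min = 1.37 - 0.75 = 0.62.
lambda_max + lambda_min = 1.37 + 0.75 = 2.12.
delta = 0.62/2.12 = 62/212 = 31/106.

31/106


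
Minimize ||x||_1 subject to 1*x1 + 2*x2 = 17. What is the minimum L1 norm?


Axis intercepts:
  x1 = 17, x2 = 0: L1 = 17
  x1 = 0, x2 = 17/2: L1 = 17/2
x* = (0, 17/2)
||x*||_1 = 17/2.

17/2


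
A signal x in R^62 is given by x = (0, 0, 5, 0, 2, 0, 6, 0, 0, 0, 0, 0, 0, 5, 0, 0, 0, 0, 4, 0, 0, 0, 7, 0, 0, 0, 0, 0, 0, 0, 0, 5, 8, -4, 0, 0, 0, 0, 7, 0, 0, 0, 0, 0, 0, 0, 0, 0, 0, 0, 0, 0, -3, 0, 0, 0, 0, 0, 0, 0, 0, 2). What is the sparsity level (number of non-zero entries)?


Non-zero positions: [2, 4, 6, 13, 18, 22, 31, 32, 33, 38, 52, 61].
Sparsity = 12.

12


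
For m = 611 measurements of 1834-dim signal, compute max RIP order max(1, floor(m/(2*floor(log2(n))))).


floor(log2(1834)) = 10.
2*10 = 20.
m/(2*floor(log2(n))) = 611/20 ≈ 30.55.
floor = 30.
k = max(1, 30) = 30.

30


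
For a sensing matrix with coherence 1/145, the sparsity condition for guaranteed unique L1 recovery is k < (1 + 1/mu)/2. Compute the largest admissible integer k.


1/mu = 145.
1 + 1/mu = 146.
(1 + 1/mu)/2 = 73 is an integer and the inequality is strict, so k_max = 73 - 1 = 72.

72


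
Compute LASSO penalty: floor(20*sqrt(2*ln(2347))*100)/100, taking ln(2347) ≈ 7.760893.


ln(2347) ≈ 7.760893.
2*ln(n) ≈ 15.521786.
sqrt(2*ln(n)) ≈ sqrt(15.521786) ≈ 3.93977.
lambda ≈ 20*3.93977 = 78.7954.
floor(lambda*100)/100 = 78.79.

78.79


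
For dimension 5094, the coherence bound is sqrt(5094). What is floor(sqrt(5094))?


71^2 = 5041 <= 5094 < 5184 = 72^2, so 71 <= sqrt(5094) < 72.
floor(sqrt(5094)) = 71.

71


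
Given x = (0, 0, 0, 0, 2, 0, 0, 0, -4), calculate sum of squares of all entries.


Non-zero entries: [(4, 2), (8, -4)]
Squares: [4, 16]
||x||_2^2 = sum = 20.

20


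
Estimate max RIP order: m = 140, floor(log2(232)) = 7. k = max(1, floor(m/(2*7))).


floor(log2(232)) = 7.
2*7 = 14.
m/(2*floor(log2(n))) = 140/14 ≈ 10.0.
floor = 10.
k = max(1, 10) = 10.

10


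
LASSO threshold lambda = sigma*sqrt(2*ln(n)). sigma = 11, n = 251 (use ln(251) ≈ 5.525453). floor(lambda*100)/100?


ln(251) ≈ 5.525453.
2*ln(n) ≈ 11.050906.
sqrt(2*ln(n)) ≈ sqrt(11.050906) ≈ 3.32429.
lambda ≈ 11*3.32429 = 36.56719.
floor(lambda*100)/100 = 36.56.

36.56


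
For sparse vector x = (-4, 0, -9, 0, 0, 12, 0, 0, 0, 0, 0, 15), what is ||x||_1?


Non-zero entries: [(0, -4), (2, -9), (5, 12), (11, 15)]
Absolute values: [4, 9, 12, 15]
||x||_1 = sum = 40.

40


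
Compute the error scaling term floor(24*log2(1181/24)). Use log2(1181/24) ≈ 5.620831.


log2(n/k) = log2(1181/24) ≈ 5.620831.
k*log2(n/k) ≈ 24*5.620831 = 134.899944.
floor(134.899944) = 134.

134


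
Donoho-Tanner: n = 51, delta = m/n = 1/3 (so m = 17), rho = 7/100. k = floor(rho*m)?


m = 1/3*51 = 17.
rho = 7/100.
rho*m = 7/100*17 = 1.19.
k = floor(1.19) = 1.

1


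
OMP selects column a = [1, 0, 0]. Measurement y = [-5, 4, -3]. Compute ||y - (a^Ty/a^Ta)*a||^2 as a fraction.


a^T a = 1.
a^T y = -5.
coeff = -5/1 = -5.
||r||^2 = 25.

25


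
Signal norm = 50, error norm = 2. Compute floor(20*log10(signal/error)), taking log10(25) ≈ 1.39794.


||x||/||e|| = 50/2 = 25.
log10(25) ≈ 1.39794.
20*log10(||x||/||e||) ≈ 20*1.39794 = 27.9588.
floor(27.9588) = 27.

27


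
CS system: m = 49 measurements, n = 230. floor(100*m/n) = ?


100*m/n = 100*49/230 ≈ 21.3043.
floor = 21.

21


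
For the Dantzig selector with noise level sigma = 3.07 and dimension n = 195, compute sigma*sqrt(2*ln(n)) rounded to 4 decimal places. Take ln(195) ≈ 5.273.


ln(195) ≈ 5.273.
2*ln(n) ≈ 10.546.
sqrt(2*ln(n)) ≈ sqrt(10.546) ≈ 3.247461.
threshold ≈ 3.07*3.247461 = 9.96970527 ≈ 9.9697.

9.9697


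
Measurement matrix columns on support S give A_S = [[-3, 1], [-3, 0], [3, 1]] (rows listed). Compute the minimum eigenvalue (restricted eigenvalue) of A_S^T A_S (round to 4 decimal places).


A_S^T A_S = [[27, 0], [0, 2]].
trace = 29.
det = 54.
disc = trace^2 - 4*det = 841 - 4*54 = 625.
sqrt(625) = 25.
lam_min = (29 - 25)/2 = 2 = 2.0000.

2.0000


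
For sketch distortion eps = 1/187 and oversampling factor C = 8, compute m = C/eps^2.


1/eps = 187.
(1/eps)^2 = 34969.
m = 8*34969 = 279752.

279752


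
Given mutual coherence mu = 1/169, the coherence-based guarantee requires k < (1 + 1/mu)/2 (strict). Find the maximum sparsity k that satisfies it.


1/mu = 169.
1 + 1/mu = 170.
(1 + 1/mu)/2 = 85 is an integer and the inequality is strict, so k_max = 85 - 1 = 84.

84


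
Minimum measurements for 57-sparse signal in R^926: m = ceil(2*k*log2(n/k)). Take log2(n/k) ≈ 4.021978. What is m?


log2(n/k) = log2(926/57) ≈ 4.021978.
2*k*log2(n/k) ≈ 2*57*4.021978 = 458.505492.
m = ceil(458.505492) = 459.

459


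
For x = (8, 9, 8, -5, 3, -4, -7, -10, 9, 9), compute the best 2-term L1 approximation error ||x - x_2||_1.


Sorted |x_i| descending: [10, 9, 9, 9, 8, 8, 7, 5, 4, 3]
Keep top 2: [10, 9]
Tail entries: [9, 9, 8, 8, 7, 5, 4, 3]
L1 error = sum of tail = 53.

53


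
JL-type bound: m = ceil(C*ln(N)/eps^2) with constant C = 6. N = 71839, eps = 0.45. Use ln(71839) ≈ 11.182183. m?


ln(71839) ≈ 11.182183.
eps^2 = 0.45^2 = 0.2025.
C*ln(N)/eps^2 ≈ 6*11.182183/0.2025 ≈ 331.3239.
m = ceil(331.3239) = 332.

332


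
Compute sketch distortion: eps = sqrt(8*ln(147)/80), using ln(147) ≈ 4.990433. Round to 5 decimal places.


ln(147) ≈ 4.990433.
8*ln(N)/m ≈ 8*4.990433/80 ≈ 0.4990433.
eps = sqrt(0.4990433) ≈ 0.70643 ≈ 0.70643.

0.70643


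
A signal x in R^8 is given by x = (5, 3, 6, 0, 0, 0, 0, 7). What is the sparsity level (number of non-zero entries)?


Non-zero positions: [0, 1, 2, 7].
Sparsity = 4.

4


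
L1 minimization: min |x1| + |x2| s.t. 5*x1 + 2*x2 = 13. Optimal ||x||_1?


Axis intercepts:
  x1 = 13/5, x2 = 0: L1 = 13/5
  x1 = 0, x2 = 13/2: L1 = 13/2
x* = (13/5, 0)
||x*||_1 = 13/5.

13/5


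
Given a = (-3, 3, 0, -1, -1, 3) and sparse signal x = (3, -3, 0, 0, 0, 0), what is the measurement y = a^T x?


Non-zero terms: ['-3*3', '3*-3']
Products: [-9, -9]
y = sum = -18.

-18


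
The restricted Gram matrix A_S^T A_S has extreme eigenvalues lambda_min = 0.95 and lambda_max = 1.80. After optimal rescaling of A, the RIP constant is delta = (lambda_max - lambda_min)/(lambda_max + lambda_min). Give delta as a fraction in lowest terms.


lambda_max - lambda_min = 1.80 - 0.95 = 0.85.
lambda_max + lambda_min = 1.80 + 0.95 = 2.75.
delta = 0.85/2.75 = 85/275 = 17/55.

17/55


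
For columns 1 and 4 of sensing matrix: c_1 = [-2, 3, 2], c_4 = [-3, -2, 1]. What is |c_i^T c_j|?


Inner product: -2*-3 + 3*-2 + 2*1
Products: [6, -6, 2]
Sum = 2.
|dot| = 2.

2


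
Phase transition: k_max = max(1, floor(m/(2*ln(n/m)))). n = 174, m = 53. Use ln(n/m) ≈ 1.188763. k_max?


n/m = 174/53.
ln(n/m) ≈ 1.188763.
2*ln(n/m) ≈ 2.377526.
m/(2*ln(n/m)) ≈ 53/2.377526 ≈ 22.2921.
floor = 22.
k_max = max(1, 22) = 22.

22


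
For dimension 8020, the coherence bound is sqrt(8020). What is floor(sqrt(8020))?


89^2 = 7921 <= 8020 < 8100 = 90^2, so 89 <= sqrt(8020) < 90.
floor(sqrt(8020)) = 89.

89


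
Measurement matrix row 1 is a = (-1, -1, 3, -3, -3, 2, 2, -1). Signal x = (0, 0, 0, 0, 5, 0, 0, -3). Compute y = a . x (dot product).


Non-zero terms: ['-3*5', '-1*-3']
Products: [-15, 3]
y = sum = -12.

-12


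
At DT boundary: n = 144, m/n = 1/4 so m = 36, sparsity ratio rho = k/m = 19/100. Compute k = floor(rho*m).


m = 1/4*144 = 36.
rho = 19/100.
rho*m = 19/100*36 = 6.84.
k = floor(6.84) = 6.

6


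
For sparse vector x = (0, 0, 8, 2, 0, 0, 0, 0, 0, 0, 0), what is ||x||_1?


Non-zero entries: [(2, 8), (3, 2)]
Absolute values: [8, 2]
||x||_1 = sum = 10.

10


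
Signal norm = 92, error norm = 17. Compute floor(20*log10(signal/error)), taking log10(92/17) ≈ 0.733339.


||x||/||e|| = 92/17.
log10(92/17) ≈ 0.733339.
20*log10(||x||/||e||) ≈ 20*0.733339 = 14.66678.
floor(14.66678) = 14.

14


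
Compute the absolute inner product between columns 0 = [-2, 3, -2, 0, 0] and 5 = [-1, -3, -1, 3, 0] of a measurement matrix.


Inner product: -2*-1 + 3*-3 + -2*-1 + 0*3 + 0*0
Products: [2, -9, 2, 0, 0]
Sum = -5.
|dot| = 5.

5


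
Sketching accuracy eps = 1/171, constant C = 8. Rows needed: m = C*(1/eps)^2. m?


1/eps = 171.
(1/eps)^2 = 29241.
m = 8*29241 = 233928.

233928


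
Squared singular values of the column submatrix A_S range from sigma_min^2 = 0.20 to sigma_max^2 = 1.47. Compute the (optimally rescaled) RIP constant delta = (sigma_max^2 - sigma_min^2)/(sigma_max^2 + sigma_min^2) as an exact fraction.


lambda_max - lambda_min = 1.47 - 0.20 = 1.27.
lambda_max + lambda_min = 1.47 + 0.20 = 1.67.
delta = 1.27/1.67 = 127/167.

127/167


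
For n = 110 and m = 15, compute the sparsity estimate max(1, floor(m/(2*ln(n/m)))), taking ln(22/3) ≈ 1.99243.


n/m = 110/15 = 22/3.
ln(n/m) ≈ 1.99243.
2*ln(n/m) ≈ 3.98486.
m/(2*ln(n/m)) ≈ 15/3.98486 ≈ 3.7642.
floor = 3.
k_max = max(1, 3) = 3.

3


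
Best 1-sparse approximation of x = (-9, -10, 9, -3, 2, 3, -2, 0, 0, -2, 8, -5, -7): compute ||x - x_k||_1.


Sorted |x_i| descending: [10, 9, 9, 8, 7, 5, 3, 3, 2, 2, 2, 0, 0]
Keep top 1: [10]
Tail entries: [9, 9, 8, 7, 5, 3, 3, 2, 2, 2, 0, 0]
L1 error = sum of tail = 50.

50


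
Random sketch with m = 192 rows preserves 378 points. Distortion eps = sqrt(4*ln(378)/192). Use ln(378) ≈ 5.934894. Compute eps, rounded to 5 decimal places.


ln(378) ≈ 5.934894.
4*ln(N)/m ≈ 4*5.934894/192 ≈ 0.12364362.
eps = sqrt(0.12364362) ≈ 0.3516299 ≈ 0.35163.

0.35163
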